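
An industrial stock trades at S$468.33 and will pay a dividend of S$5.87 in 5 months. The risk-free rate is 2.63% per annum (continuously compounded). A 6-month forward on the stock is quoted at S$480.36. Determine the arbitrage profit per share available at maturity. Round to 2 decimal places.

PV(dividends) I = 5.87·e^(−0.0263·5/12) = 5.8060
Fair forward F* = (S − I)·e^(rT) = (468.33 − 5.8060)·e^0.013150 = 462.5240 × 1.013237 = 468.6464
Market S$480.36 > fair 468.6464: forward overpriced → cash-and-carry (borrow at r, buy the stock and collect the dividends, short the forward).
Profit at T = |F_mkt − F*| = |480.36 − 468.6464| = S$11.71 per share

S$11.71 per share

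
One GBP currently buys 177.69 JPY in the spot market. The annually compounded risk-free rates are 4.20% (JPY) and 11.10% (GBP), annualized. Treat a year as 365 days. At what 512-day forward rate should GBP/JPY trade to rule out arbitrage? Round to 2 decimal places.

162.41

By covered interest parity, F = S · (1+r_JPY)^T / (1+r_GBP)^T
= 177.69 × 1.059409 / 1.159111 = 177.69 × 0.913984
F = 162.41 JPY per GBP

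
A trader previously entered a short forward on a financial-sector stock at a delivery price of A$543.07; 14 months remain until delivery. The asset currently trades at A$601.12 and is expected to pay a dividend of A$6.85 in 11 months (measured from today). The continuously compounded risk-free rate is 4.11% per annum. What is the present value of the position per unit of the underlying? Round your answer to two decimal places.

PV(remaining dividends) I = 6.85·e^(−0.0411·11/12) = 6.5967
Current forward F = (S − I)·e^(rT) = (601.12 − 6.5967)·e^(0.0411·14/12) = 594.5233 × 1.049118 = 623.7251
Value (long) = (F − K)·e^(−rT) = (623.7251 − 543.07) × 0.953181 = 76.8789
Short position value = −(long value) = -A$76.88

-A$76.88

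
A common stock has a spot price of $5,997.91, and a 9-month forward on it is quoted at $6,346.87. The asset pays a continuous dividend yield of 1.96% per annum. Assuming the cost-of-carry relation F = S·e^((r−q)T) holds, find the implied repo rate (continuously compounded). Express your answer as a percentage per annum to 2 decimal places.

9.50%

From F = S·e^((r−q)T): (r − q) = ln(F/S)/T
ln(6346.87/5997.91) = ln(1.058180) = 0.056550
(r − q) = 0.056550 / (9/12) = 0.075400
r = ln(F/S)/T + q = 0.075400 + 0.0196 = 0.095000
r = 9.50%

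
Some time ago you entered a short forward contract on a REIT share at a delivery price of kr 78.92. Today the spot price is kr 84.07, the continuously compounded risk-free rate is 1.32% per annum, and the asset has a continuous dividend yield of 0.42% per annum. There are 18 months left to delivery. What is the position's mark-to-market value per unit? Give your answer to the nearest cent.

-kr 6.17

Current fair forward for the remaining 18 months: F = S·e^((r − q)·T), (r − q) = 0.0132 − 0.0042 = 0.0090
F = 84.07 · e^(0.0090 × 18/12) = 84.07 × 1.013592 = 85.2127
Value of long forward = (F − K)·e^(−rT) = (85.2127 − 78.92) · e^(−0.0132·18/12)
= 6.2927 × 0.980395 = 6.17
Short position value = −(long value) = -kr 6.17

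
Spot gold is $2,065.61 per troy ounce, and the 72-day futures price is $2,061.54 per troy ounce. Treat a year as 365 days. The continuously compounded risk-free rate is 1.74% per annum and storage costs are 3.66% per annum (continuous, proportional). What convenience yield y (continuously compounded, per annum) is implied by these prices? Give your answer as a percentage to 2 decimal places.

F = S·e^((r+u−y)T) ⇒ (r+u−y) = ln(F/S)/T
ln(2061.54/2065.61) = -0.001972; /T ⇒ -0.009997
y = r + u − ln(F/S)/T = 0.0174 + 0.0366 + 0.009997 = 0.063997
y = 6.40%

6.40%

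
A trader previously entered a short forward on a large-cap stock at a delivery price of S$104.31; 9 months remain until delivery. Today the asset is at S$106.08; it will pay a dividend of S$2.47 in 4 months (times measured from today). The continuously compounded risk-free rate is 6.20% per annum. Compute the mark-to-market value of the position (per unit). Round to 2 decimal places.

PV(remaining dividends) I = 2.47·e^(−0.0620·4/12) = 2.4195
Current forward F = (S − I)·e^(rT) = (106.08 − 2.4195)·e^(0.0620·9/12) = 103.6605 × 1.047598 = 108.5945
Value (long) = (F − K)·e^(−rT) = (108.5945 − 104.31) × 0.954565 = 4.0898
Short position value = −(long value) = -S$4.09

-S$4.09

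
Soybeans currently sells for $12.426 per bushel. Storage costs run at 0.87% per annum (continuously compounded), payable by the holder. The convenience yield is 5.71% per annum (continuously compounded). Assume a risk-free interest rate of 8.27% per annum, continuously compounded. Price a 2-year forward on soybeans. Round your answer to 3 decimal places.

Net carry = r + u − y = 0.0827 + 0.0087 − 0.0571 = 0.0343
F = S·e^((r+u−y)T) = 12.426 · e^(0.0343 × 2) = 12.426 · e^0.068600
= 12.426 × 1.071008 = $13.308 per bushel

$13.308 per bushel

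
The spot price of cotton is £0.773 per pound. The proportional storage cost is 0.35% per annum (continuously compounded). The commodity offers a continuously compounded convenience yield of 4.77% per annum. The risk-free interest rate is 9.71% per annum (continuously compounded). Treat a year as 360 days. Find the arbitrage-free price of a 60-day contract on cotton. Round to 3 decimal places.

Net carry = r + u − y = 0.0971 + 0.0035 − 0.0477 = 0.0529
F = S·e^((r+u−y)T) = 0.773 · e^(0.0529 × 60/360) = 0.773 · e^0.008817
= 0.773 × 1.008856 = £0.780 per pound

£0.780 per pound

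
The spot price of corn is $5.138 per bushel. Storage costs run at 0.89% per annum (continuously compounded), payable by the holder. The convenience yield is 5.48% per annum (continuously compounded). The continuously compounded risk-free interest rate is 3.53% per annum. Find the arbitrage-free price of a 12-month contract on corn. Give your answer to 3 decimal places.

$5.084 per bushel

Net carry = r + u − y = 0.0353 + 0.0089 − 0.0548 = -0.0106
F = S·e^((r+u−y)T) = 5.138 · e^(-0.0106 × 12/12) = 5.138 · e^-0.010600
= 5.138 × 0.989456 = $5.084 per bushel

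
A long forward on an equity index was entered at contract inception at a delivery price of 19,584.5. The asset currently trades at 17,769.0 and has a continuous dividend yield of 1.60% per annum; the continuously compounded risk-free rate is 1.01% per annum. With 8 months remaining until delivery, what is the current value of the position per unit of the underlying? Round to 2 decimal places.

-1872.60

Current fair forward for the remaining 8 months: F = S·e^((r − q)·T), (r − q) = 0.0101 − 0.0160 = -0.0059
F = 17769.0 · e^(-0.0059 × 8/12) = 17769.0 × 0.99607439 = 17699.2458
Value of long forward = (F − K)·e^(−rT) = (17699.2458 − 19584.5) · e^(−0.0101·8/12)
= -1885.2542 × 0.99328928 = -1872.60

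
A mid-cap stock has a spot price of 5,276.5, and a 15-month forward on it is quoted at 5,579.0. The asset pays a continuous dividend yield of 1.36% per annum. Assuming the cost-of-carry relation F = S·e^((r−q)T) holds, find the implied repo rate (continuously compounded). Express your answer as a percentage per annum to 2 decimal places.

5.82%

From F = S·e^((r−q)T): (r − q) = ln(F/S)/T
ln(5579.0/5276.5) = ln(1.057330) = 0.055747
(r − q) = 0.055747 / (15/12) = 0.044598
r = ln(F/S)/T + q = 0.044598 + 0.0136 = 0.058198
r = 5.82%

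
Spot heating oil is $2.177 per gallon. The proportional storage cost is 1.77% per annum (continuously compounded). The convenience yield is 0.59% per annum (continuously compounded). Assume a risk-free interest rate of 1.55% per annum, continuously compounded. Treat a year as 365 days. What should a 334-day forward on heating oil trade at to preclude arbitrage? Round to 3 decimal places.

$2.232 per gallon

Net carry = r + u − y = 0.0155 + 0.0177 − 0.0059 = 0.0273
F = S·e^((r+u−y)T) = 2.177 · e^(0.0273 × 334/365) = 2.177 · e^0.024981
= 2.177 × 1.025296 = $2.232 per gallon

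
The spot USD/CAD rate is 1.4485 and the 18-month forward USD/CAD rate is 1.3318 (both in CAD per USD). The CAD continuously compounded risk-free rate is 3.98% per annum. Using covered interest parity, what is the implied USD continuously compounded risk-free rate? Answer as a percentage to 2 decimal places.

F = S·e^((r_CAD − r_USD)T) ⇒ r_USD = r_CAD − ln(F/S)/T
ln(1.3318/1.4485) = -0.083997; /(18/12) = -0.055998
r_USD = 0.0398 + 0.055998 = 0.095798
r_USD = 9.58%

9.58%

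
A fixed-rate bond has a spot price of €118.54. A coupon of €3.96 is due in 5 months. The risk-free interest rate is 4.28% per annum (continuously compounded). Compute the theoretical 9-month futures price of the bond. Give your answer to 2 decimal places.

PV(coupons) I = 3.96·e^(−0.0428·5/12)
I = 3.8900
F = (S − I)·e^(rT) = (118.54 − 3.8900) · e^(0.0428·9/12)
= 114.6500 · e^0.032100 = 114.6500 × 1.032621 = €118.39

€118.39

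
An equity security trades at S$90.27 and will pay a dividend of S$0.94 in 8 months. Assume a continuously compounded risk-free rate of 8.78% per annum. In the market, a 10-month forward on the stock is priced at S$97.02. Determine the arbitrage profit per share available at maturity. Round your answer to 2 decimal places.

S$0.85 per share

PV(dividends) I = 0.94·e^(−0.0878·8/12) = 0.8866
Fair forward F* = (S − I)·e^(rT) = (90.27 − 0.8866)·e^0.073167 = 89.3834 × 1.075910 = 96.1685
Market S$97.02 > fair 96.1685: forward overpriced → cash-and-carry (borrow at r, buy the stock and collect the dividends, short the forward).
Profit at T = |F_mkt − F*| = |97.02 − 96.1685| = S$0.85 per share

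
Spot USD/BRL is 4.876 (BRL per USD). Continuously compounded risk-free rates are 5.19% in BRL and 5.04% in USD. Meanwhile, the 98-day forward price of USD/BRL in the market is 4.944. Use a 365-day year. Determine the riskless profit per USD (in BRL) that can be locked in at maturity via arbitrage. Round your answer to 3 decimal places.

0.066 per USD (in BRL)

Fair forward: F* = S·e^(carry·T), with carry = (r_BRL − r_USD) = 0.0519 − 0.0504 = 0.0015
F* = 4.876 · e^(0.0015 × 98/365) = 4.876 · e^0.000403 = 4.876 × 1.000403 = 4.8780
Market 4.944 > fair 4.8780: forward overpriced → cash-and-carry (buy spot, short the forward).
At maturity, profit = |F_mkt − F*| = |4.944 − 4.8780| = 0.066 per USD (in BRL)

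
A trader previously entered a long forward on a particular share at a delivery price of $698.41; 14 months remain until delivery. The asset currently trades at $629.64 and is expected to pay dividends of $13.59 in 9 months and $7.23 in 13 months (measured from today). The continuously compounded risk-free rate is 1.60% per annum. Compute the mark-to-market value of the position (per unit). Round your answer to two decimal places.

PV(remaining dividends) I = 13.59·e^(−0.0160·9/12) + 7.23·e^(−0.0160·13/12) = 20.5337
Current forward F = (S − I)·e^(rT) = (629.64 − 20.5337)·e^(0.0160·14/12) = 609.1063 × 1.018842 = 620.5831
Value (long) = (F − K)·e^(−rT) = (620.5831 − 698.41) × 0.981506 = -76.3876
Value = -$76.39

-$76.39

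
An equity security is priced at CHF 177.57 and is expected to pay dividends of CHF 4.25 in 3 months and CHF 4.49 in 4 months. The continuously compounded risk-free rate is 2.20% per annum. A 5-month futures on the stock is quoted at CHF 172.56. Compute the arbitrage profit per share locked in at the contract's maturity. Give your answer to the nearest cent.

PV(dividends) I = 4.25·e^(−0.0220·3/12) + 4.49·e^(−0.0220·4/12) = 8.6839
Fair futures F* = (S − I)·e^(rT) = (177.57 − 8.6839)·e^0.009167 = 168.8861 × 1.009209 = 170.4414
Market CHF 172.56 > fair 170.4414: forward overpriced → cash-and-carry (borrow at r, buy the stock and collect the dividends, short the forward).
Profit at T = |F_mkt − F*| = |172.56 − 170.4414| = CHF 2.12 per share

CHF 2.12 per share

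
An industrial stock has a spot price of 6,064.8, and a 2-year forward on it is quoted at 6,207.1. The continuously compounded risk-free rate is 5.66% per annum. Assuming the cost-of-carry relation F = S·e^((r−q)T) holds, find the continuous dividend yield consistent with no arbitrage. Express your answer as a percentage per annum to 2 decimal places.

4.50%

From F = S·e^((r−q)T): (r − q) = ln(F/S)/T
ln(6207.1/6064.8) = ln(1.023463) = 0.023192
(r − q) = 0.023192 / (2) = 0.011596
q = r − ln(F/S)/T = 0.0566 − 0.011596 = 0.045004
q = 4.50%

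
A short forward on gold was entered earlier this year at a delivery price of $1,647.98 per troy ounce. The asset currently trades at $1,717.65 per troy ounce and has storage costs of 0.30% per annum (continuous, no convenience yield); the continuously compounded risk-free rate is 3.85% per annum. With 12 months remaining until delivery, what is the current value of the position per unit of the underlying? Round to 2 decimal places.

-$137.07 per troy ounce

Current fair forward for the remaining 12 months: F = S·e^((r + u)·T), (r + u) = 0.0385 + 0.0030 = 0.0415
F = 1717.65 · e^(0.0415 × 12/12) = 1717.65 × 1.04237316 = 1790.4323
Value of long forward = (F − K)·e^(−rT) = (1790.4323 − 1647.98) · e^(−0.0385·12/12)
= 142.4523 × 0.96223170 = 137.07
Short position value = −(long value) = -$137.07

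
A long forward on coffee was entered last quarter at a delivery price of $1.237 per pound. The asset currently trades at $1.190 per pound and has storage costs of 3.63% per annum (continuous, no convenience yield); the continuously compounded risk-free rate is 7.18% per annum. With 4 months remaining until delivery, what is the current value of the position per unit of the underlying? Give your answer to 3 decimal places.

Current fair forward for the remaining 4 months: F = S·e^((r + u)·T), (r + u) = 0.0718 + 0.0363 = 0.1081
F = 1.190 · e^(0.1081 × 4/12) = 1.190 × 1.036690 = 1.2337
Value of long forward = (F − K)·e^(−rT) = (1.2337 − 1.237) · e^(−0.0718·4/12)
= -0.0033 × 0.976351 = -0.003

-$0.003 per pound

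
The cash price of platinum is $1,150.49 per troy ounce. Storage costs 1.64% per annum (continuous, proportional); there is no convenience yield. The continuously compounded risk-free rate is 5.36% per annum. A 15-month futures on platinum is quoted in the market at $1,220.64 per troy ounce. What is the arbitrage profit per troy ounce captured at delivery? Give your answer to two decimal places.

$35.05 per troy ounce

Fair futures: F* = S·e^(carry·T), with carry = (r + u) = 0.0536 + 0.0164 = 0.0700
F* = 1150.49 · e^(0.0700 × 15/12) = 1150.49 · e^0.08750000 = 1150.49 × 1.09144226 = $1255.6934
Market $1220.64 < fair $1255.6934: forward underpriced → reverse cash-and-carry (short spot, go long the forward).
At maturity, profit = |F_mkt − F*| = |1220.64 − 1255.6934| = $35.05 per troy ounce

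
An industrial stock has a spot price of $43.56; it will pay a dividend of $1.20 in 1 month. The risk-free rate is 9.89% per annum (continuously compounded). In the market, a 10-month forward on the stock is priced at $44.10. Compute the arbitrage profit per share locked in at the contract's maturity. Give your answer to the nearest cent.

PV(dividends) I = 1.20·e^(−0.0989·1/12) = 1.1902
Fair forward F* = (S − I)·e^(rT) = (43.56 − 1.1902)·e^0.082417 = 42.3698 × 1.085909 = 46.0097
Market $44.10 < fair 46.0097: forward underpriced → reverse cash-and-carry (short the stock, invest proceeds at r, pay the dividends, go long the forward).
Profit at T = |F_mkt − F*| = |44.10 − 46.0097| = $1.91 per share

$1.91 per share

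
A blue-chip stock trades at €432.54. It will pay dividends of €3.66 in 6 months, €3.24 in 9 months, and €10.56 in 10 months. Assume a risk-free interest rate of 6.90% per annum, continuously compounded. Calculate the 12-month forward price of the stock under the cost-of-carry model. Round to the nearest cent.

PV(dividends) I = 3.66·e^(−0.0690·6/12) + 3.24·e^(−0.0690·9/12) + 10.56·e^(−0.0690·10/12)
I = 3.5359 + 3.0766 + 9.9699 = 16.5824
F = (S − I)·e^(rT) = (432.54 − 16.5824) · e^(0.0690·12/12)
= 415.9576 · e^0.069000 = 415.9576 × 1.071436 = €445.67

€445.67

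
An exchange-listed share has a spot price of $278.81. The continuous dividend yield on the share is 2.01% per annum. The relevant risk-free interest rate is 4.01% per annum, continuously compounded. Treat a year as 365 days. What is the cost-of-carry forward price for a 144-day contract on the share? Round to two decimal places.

F = S·e^((r − q)T) = 278.81 · e^((0.0401 − 0.0201) × 144/365)
= 278.81 · e^0.007890 = 278.81 × 1.007921
F = $281.02

$281.02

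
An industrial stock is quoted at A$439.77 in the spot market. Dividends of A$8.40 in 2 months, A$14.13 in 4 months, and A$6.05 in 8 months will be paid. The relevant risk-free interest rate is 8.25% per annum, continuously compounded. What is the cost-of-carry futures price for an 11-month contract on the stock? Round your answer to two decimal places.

PV(dividends) I = 8.40·e^(−0.0825·2/12) + 14.13·e^(−0.0825·4/12) + 6.05·e^(−0.0825·8/12)
I = 8.2853 + 13.7467 + 5.7262 = 27.7582
F = (S − I)·e^(rT) = (439.77 − 27.7582) · e^(0.0825·11/12)
= 412.0118 · e^0.075625 = 412.0118 × 1.078558 = A$444.38

A$444.38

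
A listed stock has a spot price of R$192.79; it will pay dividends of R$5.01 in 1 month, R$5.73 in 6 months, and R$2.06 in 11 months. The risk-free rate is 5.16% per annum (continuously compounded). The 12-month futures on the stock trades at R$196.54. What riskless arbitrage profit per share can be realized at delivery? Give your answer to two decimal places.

R$6.74 per share

PV(dividends) I = 5.01·e^(−0.0516·1/12) + 5.73·e^(−0.0516·6/12) + 2.06·e^(−0.0516·11/12) = 12.5374
Fair futures F* = (S − I)·e^(rT) = (192.79 − 12.5374)·e^0.051600 = 180.2526 × 1.052954 = 189.7977
Market R$196.54 > fair 189.7977: forward overpriced → cash-and-carry (borrow at r, buy the stock and collect the dividends, short the forward).
Profit at T = |F_mkt − F*| = |196.54 − 189.7977| = R$6.74 per share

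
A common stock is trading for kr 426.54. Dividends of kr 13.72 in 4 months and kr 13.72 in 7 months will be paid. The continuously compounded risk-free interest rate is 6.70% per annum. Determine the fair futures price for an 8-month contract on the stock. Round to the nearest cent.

PV(dividends) I = 13.72·e^(−0.0670·4/12) + 13.72·e^(−0.0670·7/12)
I = 13.4170 + 13.1941 = 26.6111
F = (S − I)·e^(rT) = (426.54 − 26.6111) · e^(0.0670·8/12)
= 399.9289 · e^0.044667 = 399.9289 × 1.045680 = kr 418.20

kr 418.20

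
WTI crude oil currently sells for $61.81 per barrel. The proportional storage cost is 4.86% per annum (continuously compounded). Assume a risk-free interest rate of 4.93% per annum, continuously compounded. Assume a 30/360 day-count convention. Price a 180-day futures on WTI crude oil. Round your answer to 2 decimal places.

Net carry = r + u − y = 0.0493 + 0.0486 − 0.0000 = 0.0979
F = S·e^((r+u−y)T) = 61.81 · e^(0.0979 × 180/360) = 61.81 · e^0.048950
= 61.81 × 1.050168 = $64.91 per barrel

$64.91 per barrel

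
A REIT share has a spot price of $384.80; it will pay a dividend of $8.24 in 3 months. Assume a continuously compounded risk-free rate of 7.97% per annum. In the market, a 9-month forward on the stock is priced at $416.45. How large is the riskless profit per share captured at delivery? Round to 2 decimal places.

PV(dividends) I = 8.24·e^(−0.0797·3/12) = 8.0774
Fair forward F* = (S − I)·e^(rT) = (384.80 − 8.0774)·e^0.059775 = 376.7226 × 1.061598 = 399.9280
Market $416.45 > fair 399.9280: forward overpriced → cash-and-carry (borrow at r, buy the stock and collect the dividends, short the forward).
Profit at T = |F_mkt − F*| = |416.45 − 399.9280| = $16.52 per share

$16.52 per share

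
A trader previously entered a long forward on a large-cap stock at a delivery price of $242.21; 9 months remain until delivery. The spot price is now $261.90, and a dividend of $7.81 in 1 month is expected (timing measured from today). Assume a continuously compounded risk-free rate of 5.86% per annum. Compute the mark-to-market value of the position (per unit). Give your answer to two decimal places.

$22.33

PV(remaining dividends) I = 7.81·e^(−0.0586·1/12) = 7.7720
Current forward F = (S − I)·e^(rT) = (261.90 − 7.7720)·e^(0.0586·9/12) = 254.1280 × 1.044930 = 265.5460
Value (long) = (F − K)·e^(−rT) = (265.5460 − 242.21) × 0.957002 = 22.3326
Value = $22.33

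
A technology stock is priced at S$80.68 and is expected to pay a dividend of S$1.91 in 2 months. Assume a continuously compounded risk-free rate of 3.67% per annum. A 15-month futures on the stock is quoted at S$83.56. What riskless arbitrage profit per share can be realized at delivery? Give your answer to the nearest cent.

PV(dividends) I = 1.91·e^(−0.0367·2/12) = 1.8984
Fair futures F* = (S − I)·e^(rT) = (80.68 − 1.8984)·e^0.045875 = 78.7816 × 1.046944 = 82.4799
Market S$83.56 > fair 82.4799: forward overpriced → cash-and-carry (borrow at r, buy the stock and collect the dividends, short the forward).
Profit at T = |F_mkt − F*| = |83.56 − 82.4799| = S$1.08 per share

S$1.08 per share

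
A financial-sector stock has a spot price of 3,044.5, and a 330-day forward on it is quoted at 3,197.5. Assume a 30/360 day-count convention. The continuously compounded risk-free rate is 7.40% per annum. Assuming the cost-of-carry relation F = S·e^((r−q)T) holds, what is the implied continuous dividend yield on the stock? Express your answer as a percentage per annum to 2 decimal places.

From F = S·e^((r−q)T): (r − q) = ln(F/S)/T
ln(3197.5/3044.5) = ln(1.050255) = 0.049033
(r − q) = 0.049033 / (330/360) = 0.053491
q = r − ln(F/S)/T = 0.0740 − 0.053491 = 0.020509
q = 2.05%

2.05%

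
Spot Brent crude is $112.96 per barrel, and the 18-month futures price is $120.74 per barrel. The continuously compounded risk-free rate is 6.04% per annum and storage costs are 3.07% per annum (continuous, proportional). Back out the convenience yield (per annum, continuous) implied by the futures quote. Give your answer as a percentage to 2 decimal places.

F = S·e^((r+u−y)T) ⇒ (r+u−y) = ln(F/S)/T
ln(120.74/112.96) = 0.066606; /T ⇒ 0.044404
y = r + u − ln(F/S)/T = 0.0604 + 0.0307 − 0.044404 = 0.046696
y = 4.67%

4.67%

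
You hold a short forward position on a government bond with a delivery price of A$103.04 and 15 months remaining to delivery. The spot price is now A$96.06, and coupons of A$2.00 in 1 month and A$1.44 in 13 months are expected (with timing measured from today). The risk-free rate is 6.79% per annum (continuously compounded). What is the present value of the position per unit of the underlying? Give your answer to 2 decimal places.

PV(remaining coupons) I = 2.00·e^(−0.0679·1/12) + 1.44·e^(−0.0679·13/12) = 3.3266
Current forward F = (S − I)·e^(rT) = (96.06 − 3.3266)·e^(0.0679·15/12) = 92.7334 × 1.088581 = 100.9478
Value (long) = (F − K)·e^(−rT) = (100.9478 − 103.04) × 0.918627 = -1.9220
Short position value = −(long value) = A$1.92

A$1.92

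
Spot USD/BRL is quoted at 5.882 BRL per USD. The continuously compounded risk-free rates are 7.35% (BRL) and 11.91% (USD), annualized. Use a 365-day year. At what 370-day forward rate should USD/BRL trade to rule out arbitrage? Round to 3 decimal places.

F = S·e^((r_BRL − r_USD)T) = 5.882 · e^((0.0735 − 0.1191) × 370/365)
= 5.882 · e^-0.046225 = 5.882 × 0.954827
F = 5.616 BRL per USD

5.616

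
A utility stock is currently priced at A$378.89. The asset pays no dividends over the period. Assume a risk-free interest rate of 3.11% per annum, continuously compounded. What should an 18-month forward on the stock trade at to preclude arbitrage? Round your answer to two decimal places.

F = S·e^(rT) = 378.89 · e^(0.0311 × 18/12)
= 378.89 · e^0.046650 = 378.89 × 1.047755
F = A$396.98

A$396.98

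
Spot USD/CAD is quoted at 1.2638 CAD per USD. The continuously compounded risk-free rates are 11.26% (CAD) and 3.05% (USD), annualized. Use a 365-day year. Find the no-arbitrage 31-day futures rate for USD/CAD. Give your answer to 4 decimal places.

F = S·e^((r_CAD − r_USD)T) = 1.2638 · e^((0.1126 − 0.0305) × 31/365)
= 1.2638 · e^0.006973 = 1.2638 × 1.006997
F = 1.2726 CAD per USD

1.2726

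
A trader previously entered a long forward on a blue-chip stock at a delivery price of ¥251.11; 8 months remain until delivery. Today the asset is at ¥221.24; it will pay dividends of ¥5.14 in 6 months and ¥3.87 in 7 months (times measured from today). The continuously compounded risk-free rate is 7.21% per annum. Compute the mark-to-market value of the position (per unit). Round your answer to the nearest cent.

-¥26.75

PV(remaining dividends) I = 5.14·e^(−0.0721·6/12) + 3.87·e^(−0.0721·7/12) = 8.6686
Current forward F = (S − I)·e^(rT) = (221.24 − 8.6686)·e^(0.0721·8/12) = 212.5714 × 1.049241 = 223.0386
Value (long) = (F − K)·e^(−rT) = (223.0386 − 251.11) × 0.953070 = -26.7540
Value = -¥26.75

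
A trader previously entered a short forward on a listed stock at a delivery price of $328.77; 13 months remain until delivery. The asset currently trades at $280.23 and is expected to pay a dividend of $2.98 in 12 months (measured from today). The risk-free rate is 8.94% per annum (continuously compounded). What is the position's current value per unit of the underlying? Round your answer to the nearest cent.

PV(remaining dividends) I = 2.98·e^(−0.0894·12/12) = 2.7251
Current forward F = (S − I)·e^(rT) = (280.23 − 2.7251)·e^(0.0894·13/12) = 277.5049 × 1.101695 = 305.7258
Value (long) = (F − K)·e^(−rT) = (305.7258 − 328.77) × 0.907692 = -20.9170
Short position value = −(long value) = $20.92

$20.92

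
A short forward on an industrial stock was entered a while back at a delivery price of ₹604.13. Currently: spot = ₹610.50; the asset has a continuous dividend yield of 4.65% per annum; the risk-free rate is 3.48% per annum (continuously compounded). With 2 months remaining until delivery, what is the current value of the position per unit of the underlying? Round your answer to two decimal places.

-₹5.15

Current fair forward for the remaining 2 months: F = S·e^((r − q)·T), (r − q) = 0.0348 − 0.0465 = -0.0117
F = 610.50 · e^(-0.0117 × 2/12) = 610.50 × 0.998052 = 609.3107
Value of long forward = (F − K)·e^(−rT) = (609.3107 − 604.13) · e^(−0.0348·2/12)
= 5.1807 × 0.994217 = 5.15
Short position value = −(long value) = -₹5.15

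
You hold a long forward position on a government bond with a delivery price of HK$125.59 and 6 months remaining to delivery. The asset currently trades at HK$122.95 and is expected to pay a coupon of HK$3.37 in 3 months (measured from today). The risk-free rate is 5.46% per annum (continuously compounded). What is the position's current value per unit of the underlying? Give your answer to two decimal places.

-HK$2.58

PV(remaining coupons) I = 3.37·e^(−0.0546·3/12) = 3.3243
Current forward F = (S − I)·e^(rT) = (122.95 − 3.3243)·e^(0.0546·6/12) = 119.6257 × 1.027676 = 122.9365
Value (long) = (F − K)·e^(−rT) = (122.9365 − 125.59) × 0.973069 = -2.5820
Value = -HK$2.58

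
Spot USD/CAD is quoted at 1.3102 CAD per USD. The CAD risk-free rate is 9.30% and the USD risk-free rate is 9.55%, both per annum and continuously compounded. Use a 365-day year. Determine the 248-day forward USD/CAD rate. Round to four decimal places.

F = S·e^((r_CAD − r_USD)T) = 1.3102 · e^((0.0930 − 0.0955) × 248/365)
= 1.3102 · e^-0.001699 = 1.3102 × 0.998302
F = 1.3080 CAD per USD

1.3080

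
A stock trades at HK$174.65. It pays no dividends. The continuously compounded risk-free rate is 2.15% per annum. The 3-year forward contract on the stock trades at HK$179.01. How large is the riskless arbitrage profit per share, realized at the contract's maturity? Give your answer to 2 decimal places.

Fair forward: F* = S·e^(carry·T), with carry = r = 0.0215
F* = 174.65 · e^(0.0215 × 3) = 174.65 · e^0.064500 = 174.65 × 1.066626 = HK$186.2862
Market HK$179.01 < fair HK$186.2862: forward underpriced → reverse cash-and-carry (short spot, go long the forward).
At maturity, profit = |F_mkt − F*| = |179.01 − 186.2862| = HK$7.28 per share

HK$7.28 per share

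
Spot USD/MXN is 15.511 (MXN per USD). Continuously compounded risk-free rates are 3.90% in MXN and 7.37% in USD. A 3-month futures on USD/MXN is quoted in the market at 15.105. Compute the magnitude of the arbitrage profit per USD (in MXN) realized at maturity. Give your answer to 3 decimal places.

0.272 per USD (in MXN)

Fair futures: F* = S·e^(carry·T), with carry = (r_MXN − r_USD) = 0.0390 − 0.0737 = -0.0347
F* = 15.511 · e^(-0.0347 × 3/12) = 15.511 · e^-0.008675 = 15.511 × 0.991363 = 15.3770
Market 15.105 < fair 15.3770: forward underpriced → reverse cash-and-carry (short spot, go long the forward).
At maturity, profit = |F_mkt − F*| = |15.105 − 15.3770| = 0.272 per USD (in MXN)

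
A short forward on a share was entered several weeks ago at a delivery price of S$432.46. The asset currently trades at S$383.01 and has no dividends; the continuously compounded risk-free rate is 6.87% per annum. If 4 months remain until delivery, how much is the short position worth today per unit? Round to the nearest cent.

S$39.66

Current fair forward for the remaining 4 months: F = S·e^(r·T), r = 0.0687
F = 383.01 · e^(0.0687 × 4/12) = 383.01 × 1.023164 = 391.8820
Value of long forward = (F − K)·e^(−rT) = (391.8820 − 432.46) · e^(−0.0687·4/12)
= -40.5780 × 0.977360 = -39.66
Short position value = −(long value) = S$39.66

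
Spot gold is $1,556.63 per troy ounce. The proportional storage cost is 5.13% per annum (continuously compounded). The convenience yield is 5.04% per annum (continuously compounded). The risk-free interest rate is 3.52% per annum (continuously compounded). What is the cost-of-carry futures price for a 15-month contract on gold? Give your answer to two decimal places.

$1,628.48 per troy ounce

Net carry = r + u − y = 0.0352 + 0.0513 − 0.0504 = 0.0361
F = S·e^((r+u−y)T) = 1556.63 · e^(0.0361 × 15/12) = 1556.63 · e^0.04512500
= 1556.63 × 1.04615862 = $1,628.48 per troy ounce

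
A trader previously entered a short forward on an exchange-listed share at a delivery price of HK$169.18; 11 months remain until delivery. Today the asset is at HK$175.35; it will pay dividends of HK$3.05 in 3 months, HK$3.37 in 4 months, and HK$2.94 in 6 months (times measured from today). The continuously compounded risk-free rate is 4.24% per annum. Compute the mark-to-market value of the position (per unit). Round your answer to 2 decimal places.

PV(remaining dividends) I = 3.05·e^(−0.0424·3/12) + 3.37·e^(−0.0424·4/12) + 2.94·e^(−0.0424·6/12) = 9.2189
Current forward F = (S − I)·e^(rT) = (175.35 − 9.2189)·e^(0.0424·11/12) = 166.1311 × 1.039632 = 172.7152
Value (long) = (F − K)·e^(−rT) = (172.7152 − 169.18) × 0.961879 = 3.4004
Short position value = −(long value) = -HK$3.40

-HK$3.40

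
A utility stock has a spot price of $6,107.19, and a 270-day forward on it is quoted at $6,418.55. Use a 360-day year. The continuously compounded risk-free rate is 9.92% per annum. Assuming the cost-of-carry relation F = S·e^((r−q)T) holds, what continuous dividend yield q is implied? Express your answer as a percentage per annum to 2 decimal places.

3.29%

From F = S·e^((r−q)T): (r − q) = ln(F/S)/T
ln(6418.55/6107.19) = ln(1.050983) = 0.049726
(r − q) = 0.049726 / (270/360) = 0.066301
q = r − ln(F/S)/T = 0.0992 − 0.066301 = 0.032899
q = 3.29%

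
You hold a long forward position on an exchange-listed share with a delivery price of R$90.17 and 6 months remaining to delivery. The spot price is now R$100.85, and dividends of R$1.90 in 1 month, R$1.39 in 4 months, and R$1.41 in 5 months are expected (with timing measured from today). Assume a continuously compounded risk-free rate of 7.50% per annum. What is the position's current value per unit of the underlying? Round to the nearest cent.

PV(remaining dividends) I = 1.90·e^(−0.0750·1/12) + 1.39·e^(−0.0750·4/12) + 1.41·e^(−0.0750·5/12) = 4.6105
Current forward F = (S − I)·e^(rT) = (100.85 − 4.6105)·e^(0.0750·6/12) = 96.2395 × 1.038212 = 99.9170
Value (long) = (F − K)·e^(−rT) = (99.9170 − 90.17) × 0.963194 = 9.3883
Value = R$9.39

R$9.39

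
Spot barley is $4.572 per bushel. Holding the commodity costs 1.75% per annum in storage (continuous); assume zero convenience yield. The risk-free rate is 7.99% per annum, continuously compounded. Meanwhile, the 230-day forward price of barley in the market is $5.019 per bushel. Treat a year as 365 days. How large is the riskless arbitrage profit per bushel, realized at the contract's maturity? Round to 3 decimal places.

$0.158 per bushel

Fair forward: F* = S·e^(carry·T), with carry = (r + u) = 0.0799 + 0.0175 = 0.0974
F* = 4.572 · e^(0.0974 × 230/365) = 4.572 · e^0.061375 = 4.572 × 1.063298 = $4.8614
Market $5.019 > fair $4.8614: forward overpriced → cash-and-carry (buy spot, short the forward).
At maturity, profit = |F_mkt − F*| = |5.019 − 4.8614| = $0.158 per bushel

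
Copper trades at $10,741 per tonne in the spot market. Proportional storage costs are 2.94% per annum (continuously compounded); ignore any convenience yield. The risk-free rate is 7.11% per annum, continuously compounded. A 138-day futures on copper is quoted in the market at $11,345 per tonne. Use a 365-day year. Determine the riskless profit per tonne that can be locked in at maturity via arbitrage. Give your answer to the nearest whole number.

Fair futures: F* = S·e^(carry·T), with carry = (r + u) = 0.0711 + 0.0294 = 0.1005
F* = 10741 · e^(0.1005 × 138/365) = 10741 · e^0.037997 = 10741 × 1.038728 = $11156.9774
Market $11345 > fair $11156.9774: forward overpriced → cash-and-carry (buy spot, short the forward).
At maturity, profit = |F_mkt − F*| = |11345 − 11156.9774| = $188 per tonne

$188 per tonne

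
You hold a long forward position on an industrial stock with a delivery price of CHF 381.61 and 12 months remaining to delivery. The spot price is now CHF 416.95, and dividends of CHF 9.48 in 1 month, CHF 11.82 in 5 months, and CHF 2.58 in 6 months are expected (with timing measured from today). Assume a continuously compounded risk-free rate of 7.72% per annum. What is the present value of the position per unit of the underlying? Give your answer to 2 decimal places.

PV(remaining dividends) I = 9.48·e^(−0.0772·1/12) + 11.82·e^(−0.0772·5/12) + 2.58·e^(−0.0772·6/12) = 23.3474
Current forward F = (S − I)·e^(rT) = (416.95 − 23.3474)·e^(0.0772·12/12) = 393.6026 × 1.080258 = 425.1924
Value (long) = (F − K)·e^(−rT) = (425.1924 − 381.61) × 0.925705 = 40.3444
Value = CHF 40.34

CHF 40.34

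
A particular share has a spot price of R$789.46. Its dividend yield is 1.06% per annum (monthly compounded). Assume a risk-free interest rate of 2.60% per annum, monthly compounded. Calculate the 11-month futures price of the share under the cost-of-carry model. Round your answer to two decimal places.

R$800.67

F = S · (1+r/12)^(12T) / (1+q/12)^(12T)
= 789.46 × 1.024093 / 1.009760 = 789.46 × 1.014194
F = R$800.67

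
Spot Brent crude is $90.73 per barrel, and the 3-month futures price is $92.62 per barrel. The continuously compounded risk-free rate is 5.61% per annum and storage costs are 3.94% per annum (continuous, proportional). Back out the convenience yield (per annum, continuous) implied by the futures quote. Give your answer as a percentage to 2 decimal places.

1.30%

F = S·e^((r+u−y)T) ⇒ (r+u−y) = ln(F/S)/T
ln(92.62/90.73) = 0.020617; /T ⇒ 0.082468
y = r + u − ln(F/S)/T = 0.0561 + 0.0394 − 0.082468 = 0.013032
y = 1.30%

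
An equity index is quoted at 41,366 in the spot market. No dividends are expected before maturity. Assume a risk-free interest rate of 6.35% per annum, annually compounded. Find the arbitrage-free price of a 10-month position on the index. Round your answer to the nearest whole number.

43,544

F = S · (1+r)^T
= 41366 × 1.052643
F = 43,544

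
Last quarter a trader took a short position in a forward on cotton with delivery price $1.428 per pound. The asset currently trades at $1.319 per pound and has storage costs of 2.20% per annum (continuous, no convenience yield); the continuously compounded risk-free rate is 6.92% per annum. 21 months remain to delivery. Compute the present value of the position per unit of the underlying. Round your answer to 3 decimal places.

Current fair forward for the remaining 21 months: F = S·e^((r + u)·T), (r + u) = 0.0692 + 0.0220 = 0.0912
F = 1.319 · e^(0.0912 × 21/12) = 1.319 × 1.173042 = 1.5472
Value of long forward = (F − K)·e^(−rT) = (1.5472 − 1.428) · e^(−0.0692·21/12)
= 0.1192 × 0.885945 = 0.106
Short position value = −(long value) = -$0.106

-$0.106 per pound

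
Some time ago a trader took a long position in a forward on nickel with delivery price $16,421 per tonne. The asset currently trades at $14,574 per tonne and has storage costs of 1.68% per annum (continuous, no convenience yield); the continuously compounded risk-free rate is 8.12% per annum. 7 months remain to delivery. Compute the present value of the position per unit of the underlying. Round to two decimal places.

Current fair forward for the remaining 7 months: F = S·e^((r + u)·T), (r + u) = 0.0812 + 0.0168 = 0.0980
F = 14574 · e^(0.0980 × 7/12) = 14574 × 1.05883227 = 15431.4215
Value of long forward = (F − K)·e^(−rT) = (15431.4215 − 16421) · e^(−0.0812·7/12)
= -989.5785 × 0.95373763 = -943.80

-$943.80 per tonne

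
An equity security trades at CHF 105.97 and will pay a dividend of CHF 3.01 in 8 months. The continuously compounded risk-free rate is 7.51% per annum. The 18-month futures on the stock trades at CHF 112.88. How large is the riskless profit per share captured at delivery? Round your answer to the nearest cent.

PV(dividends) I = 3.01·e^(−0.0751·8/12) = 2.8630
Fair futures F* = (S − I)·e^(rT) = (105.97 − 2.8630)·e^0.112650 = 103.1070 × 1.119240 = 115.4015
Market CHF 112.88 < fair 115.4015: forward underpriced → reverse cash-and-carry (short the stock, invest proceeds at r, pay the dividends, go long the forward).
Profit at T = |F_mkt − F*| = |112.88 − 115.4015| = CHF 2.52 per share

CHF 2.52 per share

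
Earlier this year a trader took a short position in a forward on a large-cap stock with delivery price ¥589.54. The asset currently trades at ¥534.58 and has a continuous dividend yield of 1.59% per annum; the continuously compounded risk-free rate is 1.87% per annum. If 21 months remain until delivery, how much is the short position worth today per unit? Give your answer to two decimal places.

¥50.65

Current fair forward for the remaining 21 months: F = S·e^((r − q)·T), (r − q) = 0.0187 − 0.0159 = 0.0028
F = 534.58 · e^(0.0028 × 21/12) = 534.58 × 1.004912 = 537.2059
Value of long forward = (F − K)·e^(−rT) = (537.2059 − 589.54) · e^(−0.0187·21/12)
= -52.3341 × 0.967805 = -50.65
Short position value = −(long value) = ¥50.65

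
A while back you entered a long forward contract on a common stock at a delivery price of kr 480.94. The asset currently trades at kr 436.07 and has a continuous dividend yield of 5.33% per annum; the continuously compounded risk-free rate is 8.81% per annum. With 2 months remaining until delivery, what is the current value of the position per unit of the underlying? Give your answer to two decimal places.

-kr 41.72

Current fair forward for the remaining 2 months: F = S·e^((r − q)·T), (r − q) = 0.0881 − 0.0533 = 0.0348
F = 436.07 · e^(0.0348 × 2/12) = 436.07 × 1.005817 = 438.6066
Value of long forward = (F − K)·e^(−rT) = (438.6066 − 480.94) · e^(−0.0881·2/12)
= -42.3334 × 0.985424 = -41.72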